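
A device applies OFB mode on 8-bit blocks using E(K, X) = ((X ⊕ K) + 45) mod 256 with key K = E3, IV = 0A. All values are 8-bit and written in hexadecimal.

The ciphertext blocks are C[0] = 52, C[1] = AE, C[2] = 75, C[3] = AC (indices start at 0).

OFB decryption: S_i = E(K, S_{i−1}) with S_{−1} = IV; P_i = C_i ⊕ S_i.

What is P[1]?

P[0]: S = E(K, 0A) = 2E; 52 ⊕ 2E = 7C.
P[1]: S = E(K, 2E) = 12; AE ⊕ 12 = BC.

P[1] = BC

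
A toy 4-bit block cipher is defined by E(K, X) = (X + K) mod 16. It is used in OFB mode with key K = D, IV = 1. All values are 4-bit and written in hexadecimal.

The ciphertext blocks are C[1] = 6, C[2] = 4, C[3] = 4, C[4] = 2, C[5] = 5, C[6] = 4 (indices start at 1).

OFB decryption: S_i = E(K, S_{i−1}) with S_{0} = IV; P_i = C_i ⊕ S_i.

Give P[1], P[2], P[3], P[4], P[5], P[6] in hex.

P[1]: S = E(K, 1) = E; 6 ⊕ E = 8.
P[2]: S = E(K, E) = B; 4 ⊕ B = F.
P[3]: S = E(K, B) = 8; 4 ⊕ 8 = C.
P[4]: S = E(K, 8) = 5; 2 ⊕ 5 = 7.
P[5]: S = E(K, 5) = 2; 5 ⊕ 2 = 7.
P[6]: S = E(K, 2) = F; 4 ⊕ F = B.

P[1] = 8, P[2] = F, P[3] = C, P[4] = 7, P[5] = 7, P[6] = B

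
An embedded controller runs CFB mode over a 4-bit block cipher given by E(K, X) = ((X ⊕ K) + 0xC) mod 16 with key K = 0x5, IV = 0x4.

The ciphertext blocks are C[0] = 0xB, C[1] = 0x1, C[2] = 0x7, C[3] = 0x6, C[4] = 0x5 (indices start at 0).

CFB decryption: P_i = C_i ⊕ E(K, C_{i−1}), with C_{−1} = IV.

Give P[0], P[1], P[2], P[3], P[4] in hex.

P[0] = 0x6, P[1] = 0xB, P[2] = 0x7, P[3] = 0x8, P[4] = 0xA

P[0]: E(K, 0x4) = 0xD; 0xB ⊕ 0xD = 0x6.
P[1]: E(K, 0xB) = 0xA; 0x1 ⊕ 0xA = 0xB.
P[2]: E(K, 0x1) = 0x0; 0x7 ⊕ 0x0 = 0x7.
P[3]: E(K, 0x7) = 0xE; 0x6 ⊕ 0xE = 0x8.
P[4]: E(K, 0x6) = 0xF; 0x5 ⊕ 0xF = 0xA.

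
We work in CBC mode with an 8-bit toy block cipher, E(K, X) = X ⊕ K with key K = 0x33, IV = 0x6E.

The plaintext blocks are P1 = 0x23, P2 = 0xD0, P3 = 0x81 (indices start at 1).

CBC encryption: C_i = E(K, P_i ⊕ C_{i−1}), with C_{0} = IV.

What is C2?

C1: P1 ⊕ 0x6E = 0x4D; E(K, 0x4D) = 0x7E.
C2: P2 ⊕ 0x7E = 0xAE; E(K, 0xAE) = 0x9D.

C2 = 0x9D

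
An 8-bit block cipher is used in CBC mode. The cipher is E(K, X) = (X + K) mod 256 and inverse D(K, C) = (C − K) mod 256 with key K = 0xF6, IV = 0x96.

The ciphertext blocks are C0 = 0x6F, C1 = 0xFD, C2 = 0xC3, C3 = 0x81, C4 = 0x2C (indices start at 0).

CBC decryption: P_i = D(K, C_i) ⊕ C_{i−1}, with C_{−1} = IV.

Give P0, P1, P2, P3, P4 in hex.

P0 = 0xEF, P1 = 0x68, P2 = 0x30, P3 = 0x48, P4 = 0xB7

P0: D(K, 0x6F) = 0x79; 0x79 ⊕ 0x96 = 0xEF.
P1: D(K, 0xFD) = 0x07; 0x07 ⊕ 0x6F = 0x68.
P2: D(K, 0xC3) = 0xCD; 0xCD ⊕ 0xFD = 0x30.
P3: D(K, 0x81) = 0x8B; 0x8B ⊕ 0xC3 = 0x48.
P4: D(K, 0x2C) = 0x36; 0x36 ⊕ 0x81 = 0xB7.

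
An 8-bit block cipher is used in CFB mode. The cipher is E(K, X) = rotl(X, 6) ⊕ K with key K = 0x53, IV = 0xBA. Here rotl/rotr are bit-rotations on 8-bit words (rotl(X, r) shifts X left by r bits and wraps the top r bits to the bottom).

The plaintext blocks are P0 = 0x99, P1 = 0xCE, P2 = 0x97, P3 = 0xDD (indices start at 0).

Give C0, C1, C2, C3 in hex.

CFB encryption: C_i = P_i ⊕ E(K, C_{i−1}), with C_{−1} = IV.
C0: E(K, 0xBA) = 0xFD; 0x99 ⊕ 0xFD = 0x64.
C1: E(K, 0x64) = 0x4A; 0xCE ⊕ 0x4A = 0x84.
C2: E(K, 0x84) = 0x72; 0x97 ⊕ 0x72 = 0xE5.
C3: E(K, 0xE5) = 0x2A; 0xDD ⊕ 0x2A = 0xF7.

C0 = 0x64, C1 = 0x84, C2 = 0xE5, C3 = 0xF7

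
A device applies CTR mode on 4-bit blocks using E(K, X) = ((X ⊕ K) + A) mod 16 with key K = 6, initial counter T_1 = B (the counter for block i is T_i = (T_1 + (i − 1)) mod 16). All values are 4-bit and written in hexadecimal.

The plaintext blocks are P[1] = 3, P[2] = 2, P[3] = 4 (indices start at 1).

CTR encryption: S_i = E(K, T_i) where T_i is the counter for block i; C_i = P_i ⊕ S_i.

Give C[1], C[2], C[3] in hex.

C[1] = 4, C[2] = 6, C[3] = 1

C[1]: T = B, S = E(K, T) = 7; 3 ⊕ 7 = 4.
C[2]: T = C, S = E(K, T) = 4; 2 ⊕ 4 = 6.
C[3]: T = D, S = E(K, T) = 5; 4 ⊕ 5 = 1.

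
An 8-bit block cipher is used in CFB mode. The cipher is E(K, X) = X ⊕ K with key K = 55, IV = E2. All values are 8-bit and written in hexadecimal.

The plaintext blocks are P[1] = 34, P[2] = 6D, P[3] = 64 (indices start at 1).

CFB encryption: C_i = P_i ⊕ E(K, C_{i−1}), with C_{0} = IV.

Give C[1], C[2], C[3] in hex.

C[1] = 83, C[2] = BB, C[3] = 8A

C[1]: E(K, E2) = B7; 34 ⊕ B7 = 83.
C[2]: E(K, 83) = D6; 6D ⊕ D6 = BB.
C[3]: E(K, BB) = EE; 64 ⊕ EE = 8A.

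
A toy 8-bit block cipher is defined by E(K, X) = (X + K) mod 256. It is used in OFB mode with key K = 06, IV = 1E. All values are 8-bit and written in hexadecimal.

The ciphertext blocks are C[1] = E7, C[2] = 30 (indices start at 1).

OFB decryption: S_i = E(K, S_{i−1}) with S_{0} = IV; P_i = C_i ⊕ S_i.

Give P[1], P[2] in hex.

P[1] = C3, P[2] = 1A

P[1]: S = E(K, 1E) = 24; E7 ⊕ 24 = C3.
P[2]: S = E(K, 24) = 2A; 30 ⊕ 2A = 1A.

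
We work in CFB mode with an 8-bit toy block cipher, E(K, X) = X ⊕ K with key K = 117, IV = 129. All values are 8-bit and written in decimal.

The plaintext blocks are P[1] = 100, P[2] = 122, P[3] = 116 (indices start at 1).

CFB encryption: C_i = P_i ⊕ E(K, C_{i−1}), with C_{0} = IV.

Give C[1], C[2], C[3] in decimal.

C[1]: E(K, 129) = 244; 100 ⊕ 244 = 144.
C[2]: E(K, 144) = 229; 122 ⊕ 229 = 159.
C[3]: E(K, 159) = 234; 116 ⊕ 234 = 158.

C[1] = 144, C[2] = 159, C[3] = 158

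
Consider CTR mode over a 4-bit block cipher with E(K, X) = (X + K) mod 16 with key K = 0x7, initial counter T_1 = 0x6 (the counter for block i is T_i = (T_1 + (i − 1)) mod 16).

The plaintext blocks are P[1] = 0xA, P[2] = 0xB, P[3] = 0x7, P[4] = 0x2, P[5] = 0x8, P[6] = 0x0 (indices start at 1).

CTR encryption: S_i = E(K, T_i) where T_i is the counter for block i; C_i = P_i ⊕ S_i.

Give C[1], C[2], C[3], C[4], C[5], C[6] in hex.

C[1]: T = 0x6, S = E(K, T) = 0xD; 0xA ⊕ 0xD = 0x7.
C[2]: T = 0x7, S = E(K, T) = 0xE; 0xB ⊕ 0xE = 0x5.
C[3]: T = 0x8, S = E(K, T) = 0xF; 0x7 ⊕ 0xF = 0x8.
C[4]: T = 0x9, S = E(K, T) = 0x0; 0x2 ⊕ 0x0 = 0x2.
C[5]: T = 0xA, S = E(K, T) = 0x1; 0x8 ⊕ 0x1 = 0x9.
C[6]: T = 0xB, S = E(K, T) = 0x2; 0x0 ⊕ 0x2 = 0x2.

C[1] = 0x7, C[2] = 0x5, C[3] = 0x8, C[4] = 0x2, C[5] = 0x9, C[6] = 0x2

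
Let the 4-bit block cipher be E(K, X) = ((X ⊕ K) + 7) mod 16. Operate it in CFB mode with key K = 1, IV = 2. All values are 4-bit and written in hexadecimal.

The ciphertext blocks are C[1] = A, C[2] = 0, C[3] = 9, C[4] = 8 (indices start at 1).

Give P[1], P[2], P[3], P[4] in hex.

P[1] = 0, P[2] = 2, P[3] = 1, P[4] = 7

CFB decryption: P_i = C_i ⊕ E(K, C_{i−1}), with C_{0} = IV.
P[1]: E(K, 2) = A; A ⊕ A = 0.
P[2]: E(K, A) = 2; 0 ⊕ 2 = 2.
P[3]: E(K, 0) = 8; 9 ⊕ 8 = 1.
P[4]: E(K, 9) = F; 8 ⊕ F = 7.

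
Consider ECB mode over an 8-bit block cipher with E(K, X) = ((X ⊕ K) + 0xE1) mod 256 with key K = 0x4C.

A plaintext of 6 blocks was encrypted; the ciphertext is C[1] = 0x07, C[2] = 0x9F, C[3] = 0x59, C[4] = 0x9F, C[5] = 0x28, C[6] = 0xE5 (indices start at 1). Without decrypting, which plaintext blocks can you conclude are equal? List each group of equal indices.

P[2] = P[4]

ECB encrypts each block independently with the same key, so equal ciphertext blocks imply equal plaintext blocks.
C[2] = C[4] = 0x9F, so P[2] = P[4].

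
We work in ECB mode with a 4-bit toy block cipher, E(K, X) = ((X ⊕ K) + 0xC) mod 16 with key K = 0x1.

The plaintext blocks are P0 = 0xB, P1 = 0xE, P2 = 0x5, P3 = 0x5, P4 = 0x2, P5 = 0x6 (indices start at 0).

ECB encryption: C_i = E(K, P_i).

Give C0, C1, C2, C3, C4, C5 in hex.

C0 = 0x6, C1 = 0xB, C2 = 0x0, C3 = 0x0, C4 = 0xF, C5 = 0x3

C0: E(K, 0xB) = 0x6.
C1: E(K, 0xE) = 0xB.
C2: E(K, 0x5) = 0x0.
C3: E(K, 0x5) = 0x0.
C4: E(K, 0x2) = 0xF.
C5: E(K, 0x6) = 0x3.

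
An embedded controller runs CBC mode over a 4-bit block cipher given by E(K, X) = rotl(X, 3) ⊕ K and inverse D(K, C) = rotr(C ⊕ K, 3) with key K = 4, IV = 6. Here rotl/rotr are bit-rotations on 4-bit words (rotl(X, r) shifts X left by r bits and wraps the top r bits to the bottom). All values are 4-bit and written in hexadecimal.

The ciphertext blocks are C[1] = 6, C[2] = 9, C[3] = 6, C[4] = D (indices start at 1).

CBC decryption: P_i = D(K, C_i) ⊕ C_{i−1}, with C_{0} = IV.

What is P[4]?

P[4] = 5

P[4]: D(K, D) = 3; 3 ⊕ 6 = 5.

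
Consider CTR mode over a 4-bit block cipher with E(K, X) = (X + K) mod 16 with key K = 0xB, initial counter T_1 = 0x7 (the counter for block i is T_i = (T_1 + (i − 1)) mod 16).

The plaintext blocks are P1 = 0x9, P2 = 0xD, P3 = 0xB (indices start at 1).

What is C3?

CTR encryption: S_i = E(K, T_i) where T_i is the counter for block i; C_i = P_i ⊕ S_i.
C1: T = 0x7, S = E(K, T) = 0x2; 0x9 ⊕ 0x2 = 0xB.
C2: T = 0x8, S = E(K, T) = 0x3; 0xD ⊕ 0x3 = 0xE.
C3: T = 0x9, S = E(K, T) = 0x4; 0xB ⊕ 0x4 = 0xF.

C3 = 0xF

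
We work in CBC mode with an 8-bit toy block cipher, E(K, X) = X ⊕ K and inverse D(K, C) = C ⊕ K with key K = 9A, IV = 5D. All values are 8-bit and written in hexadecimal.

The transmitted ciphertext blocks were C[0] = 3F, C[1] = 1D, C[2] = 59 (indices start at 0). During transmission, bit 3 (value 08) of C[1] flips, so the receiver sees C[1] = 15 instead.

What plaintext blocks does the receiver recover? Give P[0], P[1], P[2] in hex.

P[0] = F8, P[1] = B0, P[2] = D6

CBC decryption: P_i = D(K, C_i) ⊕ C_{i−1}, with C_{−1} = IV.
Only C[1] changed, to 15. In CBC, a change in C_i garbles P_i and flips the same bit in P_{i+1}. Decrypting the received ciphertext:
P[0]: D(K, 3F) = A5; A5 ⊕ 5D = F8.
P[1]: D(K, 15) = 8F; 8F ⊕ 3F = B0.
P[2]: D(K, 59) = C3; C3 ⊕ 15 = D6.
Blocks that differ from the original plaintext: P[1], P[2].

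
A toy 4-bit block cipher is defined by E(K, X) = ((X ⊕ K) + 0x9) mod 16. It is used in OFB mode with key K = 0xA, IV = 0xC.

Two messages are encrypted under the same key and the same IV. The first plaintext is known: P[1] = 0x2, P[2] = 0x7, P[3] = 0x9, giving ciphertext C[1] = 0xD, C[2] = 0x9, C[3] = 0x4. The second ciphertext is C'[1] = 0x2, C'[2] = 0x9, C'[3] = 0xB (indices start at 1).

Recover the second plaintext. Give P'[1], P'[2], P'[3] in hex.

P'[1] = 0xD, P'[2] = 0x7, P'[3] = 0x6

In OFB with a reused IV, both messages share the same keystream S_i, so C_i ⊕ C'_i = P_i ⊕ P'_i and thus P'_i = P_i ⊕ C_i ⊕ C'_i.
P'[1]: 0x2 ⊕ 0xD ⊕ 0x2 = 0xD.
P'[2]: 0x7 ⊕ 0x9 ⊕ 0x9 = 0x7.
P'[3]: 0x9 ⊕ 0x4 ⊕ 0xB = 0x6.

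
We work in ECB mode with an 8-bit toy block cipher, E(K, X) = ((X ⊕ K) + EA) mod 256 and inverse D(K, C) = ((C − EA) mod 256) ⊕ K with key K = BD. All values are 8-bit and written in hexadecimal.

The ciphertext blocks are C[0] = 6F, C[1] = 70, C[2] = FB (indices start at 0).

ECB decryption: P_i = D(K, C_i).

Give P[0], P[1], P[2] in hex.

P[0]: D(K, 6F) = 38.
P[1]: D(K, 70) = 3B.
P[2]: D(K, FB) = AC.

P[0] = 38, P[1] = 3B, P[2] = AC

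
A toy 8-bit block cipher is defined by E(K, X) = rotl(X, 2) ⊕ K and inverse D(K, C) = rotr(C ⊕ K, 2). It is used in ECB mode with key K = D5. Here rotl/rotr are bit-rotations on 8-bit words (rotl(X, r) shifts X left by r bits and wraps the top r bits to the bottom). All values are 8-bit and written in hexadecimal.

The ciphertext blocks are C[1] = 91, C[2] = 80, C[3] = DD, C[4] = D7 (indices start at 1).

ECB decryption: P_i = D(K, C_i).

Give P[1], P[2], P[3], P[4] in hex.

P[1]: D(K, 91) = 11.
P[2]: D(K, 80) = 55.
P[3]: D(K, DD) = 02.
P[4]: D(K, D7) = 80.

P[1] = 11, P[2] = 55, P[3] = 02, P[4] = 80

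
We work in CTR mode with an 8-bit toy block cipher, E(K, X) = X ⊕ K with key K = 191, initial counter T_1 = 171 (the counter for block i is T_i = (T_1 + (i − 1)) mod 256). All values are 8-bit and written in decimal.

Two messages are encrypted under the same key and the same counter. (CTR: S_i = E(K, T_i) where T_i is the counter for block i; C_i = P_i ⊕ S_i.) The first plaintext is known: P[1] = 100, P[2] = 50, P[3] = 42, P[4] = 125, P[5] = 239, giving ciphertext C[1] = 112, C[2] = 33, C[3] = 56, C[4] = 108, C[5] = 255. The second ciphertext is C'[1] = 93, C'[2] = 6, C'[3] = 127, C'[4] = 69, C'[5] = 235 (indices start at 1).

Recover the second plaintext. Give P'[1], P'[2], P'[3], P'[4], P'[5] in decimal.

In CTR with a reused counter, both messages share the same keystream S_i, so C_i ⊕ C'_i = P_i ⊕ P'_i and thus P'_i = P_i ⊕ C_i ⊕ C'_i.
P'[1]: 100 ⊕ 112 ⊕ 93 = 73.
P'[2]: 50 ⊕ 33 ⊕ 6 = 21.
P'[3]: 42 ⊕ 56 ⊕ 127 = 109.
P'[4]: 125 ⊕ 108 ⊕ 69 = 84.
P'[5]: 239 ⊕ 255 ⊕ 235 = 251.

P'[1] = 73, P'[2] = 21, P'[3] = 109, P'[4] = 84, P'[5] = 251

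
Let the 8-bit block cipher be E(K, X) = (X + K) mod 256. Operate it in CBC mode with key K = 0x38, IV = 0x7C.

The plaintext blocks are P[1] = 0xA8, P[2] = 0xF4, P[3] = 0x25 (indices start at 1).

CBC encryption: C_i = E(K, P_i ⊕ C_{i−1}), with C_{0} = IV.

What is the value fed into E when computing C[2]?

C[1]: P[1] ⊕ 0x7C = 0xD4; E(K, 0xD4) = 0x0C.
C[2]: P[2] ⊕ 0x0C = 0xF8; E(K, 0xF8) = 0x30.
So the input to E for block [2] is 0xF8.

0xF8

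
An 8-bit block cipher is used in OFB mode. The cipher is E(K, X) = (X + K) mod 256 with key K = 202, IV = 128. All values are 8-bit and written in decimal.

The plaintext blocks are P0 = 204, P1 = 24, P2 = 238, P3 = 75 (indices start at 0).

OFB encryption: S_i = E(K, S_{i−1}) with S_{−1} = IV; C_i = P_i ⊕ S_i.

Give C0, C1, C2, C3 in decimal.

C0: S = E(K, 128) = 74; 204 ⊕ 74 = 134.
C1: S = E(K, 74) = 20; 24 ⊕ 20 = 12.
C2: S = E(K, 20) = 222; 238 ⊕ 222 = 48.
C3: S = E(K, 222) = 168; 75 ⊕ 168 = 227.

C0 = 134, C1 = 12, C2 = 48, C3 = 227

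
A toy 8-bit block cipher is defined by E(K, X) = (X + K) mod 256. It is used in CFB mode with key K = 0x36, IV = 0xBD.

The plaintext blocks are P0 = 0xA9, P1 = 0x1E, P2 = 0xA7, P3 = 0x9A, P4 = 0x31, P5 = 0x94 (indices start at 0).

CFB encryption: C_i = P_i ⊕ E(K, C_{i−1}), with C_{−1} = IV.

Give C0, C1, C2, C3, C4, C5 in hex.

C0: E(K, 0xBD) = 0xF3; 0xA9 ⊕ 0xF3 = 0x5A.
C1: E(K, 0x5A) = 0x90; 0x1E ⊕ 0x90 = 0x8E.
C2: E(K, 0x8E) = 0xC4; 0xA7 ⊕ 0xC4 = 0x63.
C3: E(K, 0x63) = 0x99; 0x9A ⊕ 0x99 = 0x03.
C4: E(K, 0x03) = 0x39; 0x31 ⊕ 0x39 = 0x08.
C5: E(K, 0x08) = 0x3E; 0x94 ⊕ 0x3E = 0xAA.

C0 = 0x5A, C1 = 0x8E, C2 = 0x63, C3 = 0x03, C4 = 0x08, C5 = 0xAA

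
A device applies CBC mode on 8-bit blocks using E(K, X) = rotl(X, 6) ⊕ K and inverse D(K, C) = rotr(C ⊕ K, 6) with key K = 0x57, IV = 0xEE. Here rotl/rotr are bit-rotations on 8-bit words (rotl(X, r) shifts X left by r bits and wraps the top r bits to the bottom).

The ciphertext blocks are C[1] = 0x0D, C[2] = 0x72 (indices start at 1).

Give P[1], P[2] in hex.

P[1] = 0x87, P[2] = 0x99

CBC decryption: P_i = D(K, C_i) ⊕ C_{i−1}, with C_{0} = IV.
P[1]: D(K, 0x0D) = 0x69; 0x69 ⊕ 0xEE = 0x87.
P[2]: D(K, 0x72) = 0x94; 0x94 ⊕ 0x0D = 0x99.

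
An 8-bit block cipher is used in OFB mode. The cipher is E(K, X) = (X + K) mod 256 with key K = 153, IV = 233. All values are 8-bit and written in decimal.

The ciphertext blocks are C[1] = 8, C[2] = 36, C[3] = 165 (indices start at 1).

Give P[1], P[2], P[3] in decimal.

OFB decryption: S_i = E(K, S_{i−1}) with S_{0} = IV; P_i = C_i ⊕ S_i.
P[1]: S = E(K, 233) = 130; 8 ⊕ 130 = 138.
P[2]: S = E(K, 130) = 27; 36 ⊕ 27 = 63.
P[3]: S = E(K, 27) = 180; 165 ⊕ 180 = 17.

P[1] = 138, P[2] = 63, P[3] = 17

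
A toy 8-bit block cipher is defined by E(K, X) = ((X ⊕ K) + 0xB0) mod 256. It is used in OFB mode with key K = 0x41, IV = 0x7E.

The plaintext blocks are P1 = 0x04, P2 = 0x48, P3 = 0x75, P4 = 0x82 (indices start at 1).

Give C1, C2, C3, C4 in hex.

C1 = 0xEB, C2 = 0x16, C3 = 0xBA, C4 = 0xBC

OFB encryption: S_i = E(K, S_{i−1}) with S_{0} = IV; C_i = P_i ⊕ S_i.
C1: S = E(K, 0x7E) = 0xEF; 0x04 ⊕ 0xEF = 0xEB.
C2: S = E(K, 0xEF) = 0x5E; 0x48 ⊕ 0x5E = 0x16.
C3: S = E(K, 0x5E) = 0xCF; 0x75 ⊕ 0xCF = 0xBA.
C4: S = E(K, 0xCF) = 0x3E; 0x82 ⊕ 0x3E = 0xBC.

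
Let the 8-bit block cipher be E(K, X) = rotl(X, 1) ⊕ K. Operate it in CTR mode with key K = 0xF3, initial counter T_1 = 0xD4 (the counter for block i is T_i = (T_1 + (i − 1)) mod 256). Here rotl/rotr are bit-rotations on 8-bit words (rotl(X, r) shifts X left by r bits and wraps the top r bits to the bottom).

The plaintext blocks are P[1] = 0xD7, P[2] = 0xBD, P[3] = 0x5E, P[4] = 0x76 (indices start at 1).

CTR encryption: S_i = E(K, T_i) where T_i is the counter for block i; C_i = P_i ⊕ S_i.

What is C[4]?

C[1]: T = 0xD4, S = E(K, T) = 0x5A; 0xD7 ⊕ 0x5A = 0x8D.
C[2]: T = 0xD5, S = E(K, T) = 0x58; 0xBD ⊕ 0x58 = 0xE5.
C[3]: T = 0xD6, S = E(K, T) = 0x5E; 0x5E ⊕ 0x5E = 0x00.
C[4]: T = 0xD7, S = E(K, T) = 0x5C; 0x76 ⊕ 0x5C = 0x2A.

C[4] = 0x2A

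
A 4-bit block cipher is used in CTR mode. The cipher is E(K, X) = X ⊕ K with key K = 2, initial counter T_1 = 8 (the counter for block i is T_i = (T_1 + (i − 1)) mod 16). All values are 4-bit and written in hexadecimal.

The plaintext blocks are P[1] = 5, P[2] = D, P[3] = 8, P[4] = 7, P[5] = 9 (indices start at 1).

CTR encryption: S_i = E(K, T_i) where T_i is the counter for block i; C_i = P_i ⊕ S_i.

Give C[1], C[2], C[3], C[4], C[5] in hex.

C[1]: T = 8, S = E(K, T) = A; 5 ⊕ A = F.
C[2]: T = 9, S = E(K, T) = B; D ⊕ B = 6.
C[3]: T = A, S = E(K, T) = 8; 8 ⊕ 8 = 0.
C[4]: T = B, S = E(K, T) = 9; 7 ⊕ 9 = E.
C[5]: T = C, S = E(K, T) = E; 9 ⊕ E = 7.

C[1] = F, C[2] = 6, C[3] = 0, C[4] = E, C[5] = 7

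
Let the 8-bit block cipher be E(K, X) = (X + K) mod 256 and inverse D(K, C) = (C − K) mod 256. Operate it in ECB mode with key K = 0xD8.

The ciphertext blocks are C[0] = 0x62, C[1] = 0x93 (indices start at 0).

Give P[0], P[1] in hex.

ECB decryption: P_i = D(K, C_i).
P[0]: D(K, 0x62) = 0x8A.
P[1]: D(K, 0x93) = 0xBB.

P[0] = 0x8A, P[1] = 0xBB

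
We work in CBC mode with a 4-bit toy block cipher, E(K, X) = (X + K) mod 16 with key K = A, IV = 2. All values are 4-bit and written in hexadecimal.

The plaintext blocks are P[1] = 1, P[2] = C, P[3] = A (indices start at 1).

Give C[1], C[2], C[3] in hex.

C[1] = D, C[2] = B, C[3] = B

CBC encryption: C_i = E(K, P_i ⊕ C_{i−1}), with C_{0} = IV.
C[1]: P[1] ⊕ 2 = 3; E(K, 3) = D.
C[2]: P[2] ⊕ D = 1; E(K, 1) = B.
C[3]: P[3] ⊕ B = 1; E(K, 1) = B.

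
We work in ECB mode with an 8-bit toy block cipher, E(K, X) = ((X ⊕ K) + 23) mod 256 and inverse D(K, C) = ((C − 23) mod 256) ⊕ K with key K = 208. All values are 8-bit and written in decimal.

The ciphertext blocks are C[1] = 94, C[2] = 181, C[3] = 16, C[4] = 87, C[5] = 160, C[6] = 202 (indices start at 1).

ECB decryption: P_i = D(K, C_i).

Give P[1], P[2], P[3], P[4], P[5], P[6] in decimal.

P[1] = 151, P[2] = 78, P[3] = 41, P[4] = 144, P[5] = 89, P[6] = 99

P[1]: D(K, 94) = 151.
P[2]: D(K, 181) = 78.
P[3]: D(K, 16) = 41.
P[4]: D(K, 87) = 144.
P[5]: D(K, 160) = 89.
P[6]: D(K, 202) = 99.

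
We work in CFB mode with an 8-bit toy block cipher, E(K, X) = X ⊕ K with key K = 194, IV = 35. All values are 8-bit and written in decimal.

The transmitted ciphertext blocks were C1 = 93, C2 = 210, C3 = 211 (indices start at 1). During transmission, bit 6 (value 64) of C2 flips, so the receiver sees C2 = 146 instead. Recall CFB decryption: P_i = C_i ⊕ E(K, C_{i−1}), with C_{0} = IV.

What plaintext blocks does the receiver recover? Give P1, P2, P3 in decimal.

P1 = 188, P2 = 13, P3 = 131

Only C2 changed, to 146. In CFB, a change in C_i flips the same bit in P_i and garbles P_{i+1}. Decrypting the received ciphertext:
P1: E(K, 35) = 225; 93 ⊕ 225 = 188.
P2: E(K, 93) = 159; 146 ⊕ 159 = 13.
P3: E(K, 146) = 80; 211 ⊕ 80 = 131.
Blocks that differ from the original plaintext: P2, P3.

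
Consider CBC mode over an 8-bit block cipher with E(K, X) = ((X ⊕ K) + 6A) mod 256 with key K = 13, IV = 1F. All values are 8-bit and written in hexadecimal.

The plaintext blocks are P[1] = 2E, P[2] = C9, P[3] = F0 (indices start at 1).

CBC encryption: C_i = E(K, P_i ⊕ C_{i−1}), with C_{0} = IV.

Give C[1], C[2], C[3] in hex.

C[1]: P[1] ⊕ 1F = 31; E(K, 31) = 8C.
C[2]: P[2] ⊕ 8C = 45; E(K, 45) = C0.
C[3]: P[3] ⊕ C0 = 30; E(K, 30) = 8D.

C[1] = 8C, C[2] = C0, C[3] = 8D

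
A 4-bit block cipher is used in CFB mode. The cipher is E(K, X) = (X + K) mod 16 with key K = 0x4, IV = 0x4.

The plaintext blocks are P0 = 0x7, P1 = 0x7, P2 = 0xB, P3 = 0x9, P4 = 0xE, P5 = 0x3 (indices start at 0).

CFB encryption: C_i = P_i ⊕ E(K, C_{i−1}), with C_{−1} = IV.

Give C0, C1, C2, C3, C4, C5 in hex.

C0: E(K, 0x4) = 0x8; 0x7 ⊕ 0x8 = 0xF.
C1: E(K, 0xF) = 0x3; 0x7 ⊕ 0x3 = 0x4.
C2: E(K, 0x4) = 0x8; 0xB ⊕ 0x8 = 0x3.
C3: E(K, 0x3) = 0x7; 0x9 ⊕ 0x7 = 0xE.
C4: E(K, 0xE) = 0x2; 0xE ⊕ 0x2 = 0xC.
C5: E(K, 0xC) = 0x0; 0x3 ⊕ 0x0 = 0x3.

C0 = 0xF, C1 = 0x4, C2 = 0x3, C3 = 0xE, C4 = 0xC, C5 = 0x3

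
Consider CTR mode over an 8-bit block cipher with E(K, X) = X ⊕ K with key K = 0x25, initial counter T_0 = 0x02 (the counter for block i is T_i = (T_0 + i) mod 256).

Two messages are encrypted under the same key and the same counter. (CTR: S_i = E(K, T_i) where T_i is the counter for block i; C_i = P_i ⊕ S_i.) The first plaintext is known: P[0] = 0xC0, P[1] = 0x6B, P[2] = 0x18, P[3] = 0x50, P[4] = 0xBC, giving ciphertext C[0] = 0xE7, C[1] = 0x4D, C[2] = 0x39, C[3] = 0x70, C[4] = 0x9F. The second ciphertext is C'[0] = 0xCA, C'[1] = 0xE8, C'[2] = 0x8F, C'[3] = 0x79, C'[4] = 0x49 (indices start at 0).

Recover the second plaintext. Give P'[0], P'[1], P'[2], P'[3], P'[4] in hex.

In CTR with a reused counter, both messages share the same keystream S_i, so C_i ⊕ C'_i = P_i ⊕ P'_i and thus P'_i = P_i ⊕ C_i ⊕ C'_i.
P'[0]: 0xC0 ⊕ 0xE7 ⊕ 0xCA = 0xED.
P'[1]: 0x6B ⊕ 0x4D ⊕ 0xE8 = 0xCE.
P'[2]: 0x18 ⊕ 0x39 ⊕ 0x8F = 0xAE.
P'[3]: 0x50 ⊕ 0x70 ⊕ 0x79 = 0x59.
P'[4]: 0xBC ⊕ 0x9F ⊕ 0x49 = 0x6A.

P'[0] = 0xED, P'[1] = 0xCE, P'[2] = 0xAE, P'[3] = 0x59, P'[4] = 0x6A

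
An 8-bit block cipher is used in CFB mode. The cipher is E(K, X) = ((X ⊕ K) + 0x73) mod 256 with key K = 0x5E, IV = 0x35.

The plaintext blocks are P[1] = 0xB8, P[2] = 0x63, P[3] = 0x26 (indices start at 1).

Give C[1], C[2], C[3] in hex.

CFB encryption: C_i = P_i ⊕ E(K, C_{i−1}), with C_{0} = IV.
C[1]: E(K, 0x35) = 0xDE; 0xB8 ⊕ 0xDE = 0x66.
C[2]: E(K, 0x66) = 0xAB; 0x63 ⊕ 0xAB = 0xC8.
C[3]: E(K, 0xC8) = 0x09; 0x26 ⊕ 0x09 = 0x2F.

C[1] = 0x66, C[2] = 0xC8, C[3] = 0x2F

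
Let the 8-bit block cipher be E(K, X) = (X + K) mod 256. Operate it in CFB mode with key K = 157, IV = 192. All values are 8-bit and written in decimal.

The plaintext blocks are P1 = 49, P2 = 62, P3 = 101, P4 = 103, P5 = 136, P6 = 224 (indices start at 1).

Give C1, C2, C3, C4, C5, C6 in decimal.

CFB encryption: C_i = P_i ⊕ E(K, C_{i−1}), with C_{0} = IV.
C1: E(K, 192) = 93; 49 ⊕ 93 = 108.
C2: E(K, 108) = 9; 62 ⊕ 9 = 55.
C3: E(K, 55) = 212; 101 ⊕ 212 = 177.
C4: E(K, 177) = 78; 103 ⊕ 78 = 41.
C5: E(K, 41) = 198; 136 ⊕ 198 = 78.
C6: E(K, 78) = 235; 224 ⊕ 235 = 11.

C1 = 108, C2 = 55, C3 = 177, C4 = 41, C5 = 78, C6 = 11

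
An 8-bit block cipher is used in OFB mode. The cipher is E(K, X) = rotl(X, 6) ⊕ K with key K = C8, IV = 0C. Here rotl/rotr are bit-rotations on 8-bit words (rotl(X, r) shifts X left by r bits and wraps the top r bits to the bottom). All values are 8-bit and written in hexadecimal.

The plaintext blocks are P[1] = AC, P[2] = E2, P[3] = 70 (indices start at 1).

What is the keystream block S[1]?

CB

OFB encryption: S_i = E(K, S_{i−1}) with S_{0} = IV; C_i = P_i ⊕ S_i.
C[1]: S = E(K, 0C) = CB; AC ⊕ CB = 67.
So S[1] = CB.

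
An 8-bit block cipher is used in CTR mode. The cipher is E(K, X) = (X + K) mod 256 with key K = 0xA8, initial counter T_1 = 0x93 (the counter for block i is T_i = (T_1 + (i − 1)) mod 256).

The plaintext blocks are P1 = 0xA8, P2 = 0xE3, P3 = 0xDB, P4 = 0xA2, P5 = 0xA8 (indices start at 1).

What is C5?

CTR encryption: S_i = E(K, T_i) where T_i is the counter for block i; C_i = P_i ⊕ S_i.
C1: T = 0x93, S = E(K, T) = 0x3B; 0xA8 ⊕ 0x3B = 0x93.
C2: T = 0x94, S = E(K, T) = 0x3C; 0xE3 ⊕ 0x3C = 0xDF.
C3: T = 0x95, S = E(K, T) = 0x3D; 0xDB ⊕ 0x3D = 0xE6.
C4: T = 0x96, S = E(K, T) = 0x3E; 0xA2 ⊕ 0x3E = 0x9C.
C5: T = 0x97, S = E(K, T) = 0x3F; 0xA8 ⊕ 0x3F = 0x97.

C5 = 0x97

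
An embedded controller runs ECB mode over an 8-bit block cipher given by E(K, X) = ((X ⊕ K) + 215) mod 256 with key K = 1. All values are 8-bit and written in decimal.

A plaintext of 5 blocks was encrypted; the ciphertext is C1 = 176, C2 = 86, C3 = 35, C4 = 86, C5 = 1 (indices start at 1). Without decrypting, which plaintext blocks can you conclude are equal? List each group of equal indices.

P2 = P4

ECB encrypts each block independently with the same key, so equal ciphertext blocks imply equal plaintext blocks.
C2 = C4 = 86, so P2 = P4.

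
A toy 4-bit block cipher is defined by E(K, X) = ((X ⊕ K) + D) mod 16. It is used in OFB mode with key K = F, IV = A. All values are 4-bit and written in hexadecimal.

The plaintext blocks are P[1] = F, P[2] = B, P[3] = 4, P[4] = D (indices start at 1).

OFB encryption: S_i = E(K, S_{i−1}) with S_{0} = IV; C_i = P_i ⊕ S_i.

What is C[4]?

C[1]: S = E(K, A) = 2; F ⊕ 2 = D.
C[2]: S = E(K, 2) = A; B ⊕ A = 1.
C[3]: S = E(K, A) = 2; 4 ⊕ 2 = 6.
C[4]: S = E(K, 2) = A; D ⊕ A = 7.

C[4] = 7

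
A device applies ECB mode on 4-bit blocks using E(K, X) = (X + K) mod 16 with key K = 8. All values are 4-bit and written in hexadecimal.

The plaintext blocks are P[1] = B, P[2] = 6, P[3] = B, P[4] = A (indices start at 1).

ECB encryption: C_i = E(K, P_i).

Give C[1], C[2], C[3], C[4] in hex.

C[1] = 3, C[2] = E, C[3] = 3, C[4] = 2

C[1]: E(K, B) = 3.
C[2]: E(K, 6) = E.
C[3]: E(K, B) = 3.
C[4]: E(K, A) = 2.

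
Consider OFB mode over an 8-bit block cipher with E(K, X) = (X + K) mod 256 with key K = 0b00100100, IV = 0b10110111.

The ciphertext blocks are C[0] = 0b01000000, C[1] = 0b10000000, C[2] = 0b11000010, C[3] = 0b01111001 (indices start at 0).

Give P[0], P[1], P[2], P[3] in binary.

OFB decryption: S_i = E(K, S_{i−1}) with S_{−1} = IV; P_i = C_i ⊕ S_i.
P[0]: S = E(K, 0b10110111) = 0b11011011; 0b01000000 ⊕ 0b11011011 = 0b10011011.
P[1]: S = E(K, 0b11011011) = 0b11111111; 0b10000000 ⊕ 0b11111111 = 0b01111111.
P[2]: S = E(K, 0b11111111) = 0b00100011; 0b11000010 ⊕ 0b00100011 = 0b11100001.
P[3]: S = E(K, 0b00100011) = 0b01000111; 0b01111001 ⊕ 0b01000111 = 0b00111110.

P[0] = 0b10011011, P[1] = 0b01111111, P[2] = 0b11100001, P[3] = 0b00111110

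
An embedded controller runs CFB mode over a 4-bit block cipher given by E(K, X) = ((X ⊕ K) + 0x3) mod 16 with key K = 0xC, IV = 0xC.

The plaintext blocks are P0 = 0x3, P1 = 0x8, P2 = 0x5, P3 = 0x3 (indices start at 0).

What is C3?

C3 = 0x9

CFB encryption: C_i = P_i ⊕ E(K, C_{i−1}), with C_{−1} = IV.
C0: E(K, 0xC) = 0x3; 0x3 ⊕ 0x3 = 0x0.
C1: E(K, 0x0) = 0xF; 0x8 ⊕ 0xF = 0x7.
C2: E(K, 0x7) = 0xE; 0x5 ⊕ 0xE = 0xB.
C3: E(K, 0xB) = 0xA; 0x3 ⊕ 0xA = 0x9.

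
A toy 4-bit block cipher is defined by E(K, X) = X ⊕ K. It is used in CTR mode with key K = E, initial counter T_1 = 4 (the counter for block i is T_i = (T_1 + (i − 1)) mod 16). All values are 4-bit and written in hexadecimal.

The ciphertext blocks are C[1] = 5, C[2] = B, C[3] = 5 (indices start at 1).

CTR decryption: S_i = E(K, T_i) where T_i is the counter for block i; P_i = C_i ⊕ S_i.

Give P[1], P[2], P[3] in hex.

P[1] = F, P[2] = 0, P[3] = D

P[1]: T = 4, S = E(K, T) = A; 5 ⊕ A = F.
P[2]: T = 5, S = E(K, T) = B; B ⊕ B = 0.
P[3]: T = 6, S = E(K, T) = 8; 5 ⊕ 8 = D.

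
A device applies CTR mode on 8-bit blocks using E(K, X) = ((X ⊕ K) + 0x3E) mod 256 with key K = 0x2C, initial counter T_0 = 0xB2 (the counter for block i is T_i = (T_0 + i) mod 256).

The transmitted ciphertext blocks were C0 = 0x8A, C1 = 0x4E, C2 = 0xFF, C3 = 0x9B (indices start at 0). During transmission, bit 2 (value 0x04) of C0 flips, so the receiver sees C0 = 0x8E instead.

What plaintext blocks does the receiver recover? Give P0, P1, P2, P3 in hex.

CTR decryption: S_i = E(K, T_i) where T_i is the counter for block i; P_i = C_i ⊕ S_i.
Only C0 changed, to 0x8E. In CTR, a change in C_i flips the same bit in P_i only; the keystream is unaffected. Decrypting the received ciphertext:
P0: T = 0xB2, S = E(K, T) = 0xDC; 0x8E ⊕ 0xDC = 0x52.
P1: T = 0xB3, S = E(K, T) = 0xDD; 0x4E ⊕ 0xDD = 0x93.
P2: T = 0xB4, S = E(K, T) = 0xD6; 0xFF ⊕ 0xD6 = 0x29.
P3: T = 0xB5, S = E(K, T) = 0xD7; 0x9B ⊕ 0xD7 = 0x4C.
Blocks that differ from the original plaintext: P0.

P0 = 0x52, P1 = 0x93, P2 = 0x29, P3 = 0x4C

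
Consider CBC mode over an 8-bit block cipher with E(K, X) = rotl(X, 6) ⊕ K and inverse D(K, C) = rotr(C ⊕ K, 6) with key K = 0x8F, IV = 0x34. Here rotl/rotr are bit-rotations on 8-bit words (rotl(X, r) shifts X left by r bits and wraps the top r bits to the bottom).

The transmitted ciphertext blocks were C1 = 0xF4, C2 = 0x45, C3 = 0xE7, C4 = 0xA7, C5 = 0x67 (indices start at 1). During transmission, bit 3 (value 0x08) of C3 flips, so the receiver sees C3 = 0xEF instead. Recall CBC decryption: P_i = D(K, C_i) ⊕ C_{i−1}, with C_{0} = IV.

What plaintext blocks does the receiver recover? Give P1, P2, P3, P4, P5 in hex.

P1 = 0xD9, P2 = 0xDF, P3 = 0xC4, P4 = 0x4F, P5 = 0x04

Only C3 changed, to 0xEF. In CBC, a change in C_i garbles P_i and flips the same bit in P_{i+1}. Decrypting the received ciphertext:
P1: D(K, 0xF4) = 0xED; 0xED ⊕ 0x34 = 0xD9.
P2: D(K, 0x45) = 0x2B; 0x2B ⊕ 0xF4 = 0xDF.
P3: D(K, 0xEF) = 0x81; 0x81 ⊕ 0x45 = 0xC4.
P4: D(K, 0xA7) = 0xA0; 0xA0 ⊕ 0xEF = 0x4F.
P5: D(K, 0x67) = 0xA3; 0xA3 ⊕ 0xA7 = 0x04.
Blocks that differ from the original plaintext: P3, P4.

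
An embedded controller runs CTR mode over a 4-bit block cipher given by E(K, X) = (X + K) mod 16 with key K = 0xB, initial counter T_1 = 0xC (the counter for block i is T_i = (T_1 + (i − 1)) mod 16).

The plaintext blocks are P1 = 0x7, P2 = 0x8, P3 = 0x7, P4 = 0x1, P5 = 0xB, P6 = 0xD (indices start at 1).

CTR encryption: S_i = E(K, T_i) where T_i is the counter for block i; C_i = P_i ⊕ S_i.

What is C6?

C1: T = 0xC, S = E(K, T) = 0x7; 0x7 ⊕ 0x7 = 0x0.
C2: T = 0xD, S = E(K, T) = 0x8; 0x8 ⊕ 0x8 = 0x0.
C3: T = 0xE, S = E(K, T) = 0x9; 0x7 ⊕ 0x9 = 0xE.
C4: T = 0xF, S = E(K, T) = 0xA; 0x1 ⊕ 0xA = 0xB.
C5: T = 0x0, S = E(K, T) = 0xB; 0xB ⊕ 0xB = 0x0.
C6: T = 0x1, S = E(K, T) = 0xC; 0xD ⊕ 0xC = 0x1.

C6 = 0x1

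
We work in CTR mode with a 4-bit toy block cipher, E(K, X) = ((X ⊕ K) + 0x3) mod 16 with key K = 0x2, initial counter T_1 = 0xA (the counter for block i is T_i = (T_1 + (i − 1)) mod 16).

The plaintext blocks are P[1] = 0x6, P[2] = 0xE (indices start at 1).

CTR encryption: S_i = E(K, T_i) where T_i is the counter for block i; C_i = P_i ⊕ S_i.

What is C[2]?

C[1]: T = 0xA, S = E(K, T) = 0xB; 0x6 ⊕ 0xB = 0xD.
C[2]: T = 0xB, S = E(K, T) = 0xC; 0xE ⊕ 0xC = 0x2.

C[2] = 0x2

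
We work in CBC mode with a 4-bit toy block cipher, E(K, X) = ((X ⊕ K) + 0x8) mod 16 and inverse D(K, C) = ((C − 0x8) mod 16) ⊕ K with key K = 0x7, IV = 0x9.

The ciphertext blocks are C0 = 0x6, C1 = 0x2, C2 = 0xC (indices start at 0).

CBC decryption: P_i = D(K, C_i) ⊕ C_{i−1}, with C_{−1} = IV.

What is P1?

P1: D(K, 0x2) = 0xD; 0xD ⊕ 0x6 = 0xB.

P1 = 0xB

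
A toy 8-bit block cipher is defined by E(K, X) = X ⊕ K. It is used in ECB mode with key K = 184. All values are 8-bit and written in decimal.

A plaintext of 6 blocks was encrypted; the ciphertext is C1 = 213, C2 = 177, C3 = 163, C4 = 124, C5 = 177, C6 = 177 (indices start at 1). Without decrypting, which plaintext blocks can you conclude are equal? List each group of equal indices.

ECB encrypts each block independently with the same key, so equal ciphertext blocks imply equal plaintext blocks.
C2 = C5 = C6 = 177, so P2 = P5 = P6.

P2 = P5 = P6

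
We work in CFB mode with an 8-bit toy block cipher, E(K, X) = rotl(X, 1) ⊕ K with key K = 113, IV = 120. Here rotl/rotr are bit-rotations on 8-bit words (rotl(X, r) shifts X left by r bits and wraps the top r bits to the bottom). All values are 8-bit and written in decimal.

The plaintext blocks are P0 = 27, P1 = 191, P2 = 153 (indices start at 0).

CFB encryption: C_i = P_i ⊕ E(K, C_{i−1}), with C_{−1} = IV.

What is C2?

C0: E(K, 120) = 129; 27 ⊕ 129 = 154.
C1: E(K, 154) = 68; 191 ⊕ 68 = 251.
C2: E(K, 251) = 134; 153 ⊕ 134 = 31.

C2 = 31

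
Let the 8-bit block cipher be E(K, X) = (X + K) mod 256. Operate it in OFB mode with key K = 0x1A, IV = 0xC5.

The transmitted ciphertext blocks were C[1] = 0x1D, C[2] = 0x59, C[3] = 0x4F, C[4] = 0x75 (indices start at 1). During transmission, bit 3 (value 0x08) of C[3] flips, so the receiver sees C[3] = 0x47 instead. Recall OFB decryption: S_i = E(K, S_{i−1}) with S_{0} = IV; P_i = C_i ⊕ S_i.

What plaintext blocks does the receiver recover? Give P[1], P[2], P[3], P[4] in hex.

P[1] = 0xC2, P[2] = 0xA0, P[3] = 0x54, P[4] = 0x58

Only C[3] changed, to 0x47. In OFB, a change in C_i flips the same bit in P_i only; the keystream is unaffected. Decrypting the received ciphertext:
P[1]: S = E(K, 0xC5) = 0xDF; 0x1D ⊕ 0xDF = 0xC2.
P[2]: S = E(K, 0xDF) = 0xF9; 0x59 ⊕ 0xF9 = 0xA0.
P[3]: S = E(K, 0xF9) = 0x13; 0x47 ⊕ 0x13 = 0x54.
P[4]: S = E(K, 0x13) = 0x2D; 0x75 ⊕ 0x2D = 0x58.
Blocks that differ from the original plaintext: P[3].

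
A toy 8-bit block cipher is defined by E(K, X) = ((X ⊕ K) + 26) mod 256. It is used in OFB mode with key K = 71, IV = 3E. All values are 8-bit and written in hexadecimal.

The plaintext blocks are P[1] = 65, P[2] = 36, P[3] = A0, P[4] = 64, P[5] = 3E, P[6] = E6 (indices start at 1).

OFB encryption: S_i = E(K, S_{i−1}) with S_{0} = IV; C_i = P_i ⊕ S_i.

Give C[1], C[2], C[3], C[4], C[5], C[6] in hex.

C[1] = 10, C[2] = 1C, C[3] = 21, C[4] = 72, C[5] = B3, C[6] = C4

C[1]: S = E(K, 3E) = 75; 65 ⊕ 75 = 10.
C[2]: S = E(K, 75) = 2A; 36 ⊕ 2A = 1C.
C[3]: S = E(K, 2A) = 81; A0 ⊕ 81 = 21.
C[4]: S = E(K, 81) = 16; 64 ⊕ 16 = 72.
C[5]: S = E(K, 16) = 8D; 3E ⊕ 8D = B3.
C[6]: S = E(K, 8D) = 22; E6 ⊕ 22 = C4.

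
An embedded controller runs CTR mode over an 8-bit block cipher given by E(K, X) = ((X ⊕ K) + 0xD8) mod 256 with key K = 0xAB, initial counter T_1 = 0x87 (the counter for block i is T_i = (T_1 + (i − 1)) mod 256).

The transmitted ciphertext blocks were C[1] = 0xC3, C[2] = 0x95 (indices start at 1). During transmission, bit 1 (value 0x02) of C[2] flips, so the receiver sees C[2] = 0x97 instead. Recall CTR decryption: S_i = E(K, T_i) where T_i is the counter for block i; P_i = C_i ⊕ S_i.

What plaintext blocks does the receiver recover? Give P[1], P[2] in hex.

P[1] = 0xC7, P[2] = 0x6C

Only C[2] changed, to 0x97. In CTR, a change in C_i flips the same bit in P_i only; the keystream is unaffected. Decrypting the received ciphertext:
P[1]: T = 0x87, S = E(K, T) = 0x04; 0xC3 ⊕ 0x04 = 0xC7.
P[2]: T = 0x88, S = E(K, T) = 0xFB; 0x97 ⊕ 0xFB = 0x6C.
Blocks that differ from the original plaintext: P[2].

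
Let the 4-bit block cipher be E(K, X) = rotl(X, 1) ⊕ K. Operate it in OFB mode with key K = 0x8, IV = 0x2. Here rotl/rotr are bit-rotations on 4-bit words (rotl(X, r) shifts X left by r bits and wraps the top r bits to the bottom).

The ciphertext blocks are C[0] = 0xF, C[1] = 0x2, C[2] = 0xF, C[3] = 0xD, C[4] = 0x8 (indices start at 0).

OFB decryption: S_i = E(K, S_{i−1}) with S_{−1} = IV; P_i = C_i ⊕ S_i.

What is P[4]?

P[0]: S = E(K, 0x2) = 0xC; 0xF ⊕ 0xC = 0x3.
P[1]: S = E(K, 0xC) = 0x1; 0x2 ⊕ 0x1 = 0x3.
P[2]: S = E(K, 0x1) = 0xA; 0xF ⊕ 0xA = 0x5.
P[3]: S = E(K, 0xA) = 0xD; 0xD ⊕ 0xD = 0x0.
P[4]: S = E(K, 0xD) = 0x3; 0x8 ⊕ 0x3 = 0xB.

P[4] = 0xB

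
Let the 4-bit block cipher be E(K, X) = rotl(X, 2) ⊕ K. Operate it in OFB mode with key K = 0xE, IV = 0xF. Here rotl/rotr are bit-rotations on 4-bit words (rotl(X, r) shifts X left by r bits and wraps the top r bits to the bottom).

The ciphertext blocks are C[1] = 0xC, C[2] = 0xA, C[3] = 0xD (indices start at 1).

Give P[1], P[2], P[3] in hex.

OFB decryption: S_i = E(K, S_{i−1}) with S_{0} = IV; P_i = C_i ⊕ S_i.
P[1]: S = E(K, 0xF) = 0x1; 0xC ⊕ 0x1 = 0xD.
P[2]: S = E(K, 0x1) = 0xA; 0xA ⊕ 0xA = 0x0.
P[3]: S = E(K, 0xA) = 0x4; 0xD ⊕ 0x4 = 0x9.

P[1] = 0xD, P[2] = 0x0, P[3] = 0x9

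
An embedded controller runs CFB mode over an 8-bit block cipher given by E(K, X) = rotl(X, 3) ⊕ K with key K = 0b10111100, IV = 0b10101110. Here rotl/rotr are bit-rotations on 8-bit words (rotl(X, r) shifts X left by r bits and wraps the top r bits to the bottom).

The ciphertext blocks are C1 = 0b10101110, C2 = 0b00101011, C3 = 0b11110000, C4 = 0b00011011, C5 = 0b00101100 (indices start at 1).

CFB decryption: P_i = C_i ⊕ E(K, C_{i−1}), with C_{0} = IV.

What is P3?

P3 = 0b00010101

P3: E(K, 0b00101011) = 0b11100101; 0b11110000 ⊕ 0b11100101 = 0b00010101.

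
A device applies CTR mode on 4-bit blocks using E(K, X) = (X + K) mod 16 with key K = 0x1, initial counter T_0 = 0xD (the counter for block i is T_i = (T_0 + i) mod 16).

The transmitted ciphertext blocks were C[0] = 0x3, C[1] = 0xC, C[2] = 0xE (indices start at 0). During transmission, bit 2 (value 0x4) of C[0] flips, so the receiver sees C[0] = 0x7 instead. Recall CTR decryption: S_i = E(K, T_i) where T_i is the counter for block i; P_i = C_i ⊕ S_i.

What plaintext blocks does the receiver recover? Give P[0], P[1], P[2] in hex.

Only C[0] changed, to 0x7. In CTR, a change in C_i flips the same bit in P_i only; the keystream is unaffected. Decrypting the received ciphertext:
P[0]: T = 0xD, S = E(K, T) = 0xE; 0x7 ⊕ 0xE = 0x9.
P[1]: T = 0xE, S = E(K, T) = 0xF; 0xC ⊕ 0xF = 0x3.
P[2]: T = 0xF, S = E(K, T) = 0x0; 0xE ⊕ 0x0 = 0xE.
Blocks that differ from the original plaintext: P[0].

P[0] = 0x9, P[1] = 0x3, P[2] = 0xE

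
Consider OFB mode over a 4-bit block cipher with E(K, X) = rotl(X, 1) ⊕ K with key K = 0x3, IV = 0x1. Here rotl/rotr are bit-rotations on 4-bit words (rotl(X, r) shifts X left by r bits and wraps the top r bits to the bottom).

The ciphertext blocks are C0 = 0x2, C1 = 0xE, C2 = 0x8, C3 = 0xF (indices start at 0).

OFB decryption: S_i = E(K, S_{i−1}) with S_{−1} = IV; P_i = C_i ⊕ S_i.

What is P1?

P0: S = E(K, 0x1) = 0x1; 0x2 ⊕ 0x1 = 0x3.
P1: S = E(K, 0x1) = 0x1; 0xE ⊕ 0x1 = 0xF.

P1 = 0xF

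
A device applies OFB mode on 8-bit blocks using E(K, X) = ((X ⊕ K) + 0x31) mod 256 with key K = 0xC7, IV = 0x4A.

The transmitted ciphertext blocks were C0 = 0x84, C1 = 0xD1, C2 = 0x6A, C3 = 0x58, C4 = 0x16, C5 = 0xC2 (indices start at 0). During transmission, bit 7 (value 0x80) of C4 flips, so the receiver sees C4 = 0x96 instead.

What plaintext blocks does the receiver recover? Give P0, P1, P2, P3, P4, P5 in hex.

OFB decryption: S_i = E(K, S_{i−1}) with S_{−1} = IV; P_i = C_i ⊕ S_i.
Only C4 changed, to 0x96. In OFB, a change in C_i flips the same bit in P_i only; the keystream is unaffected. Decrypting the received ciphertext:
P0: S = E(K, 0x4A) = 0xBE; 0x84 ⊕ 0xBE = 0x3A.
P1: S = E(K, 0xBE) = 0xAA; 0xD1 ⊕ 0xAA = 0x7B.
P2: S = E(K, 0xAA) = 0x9E; 0x6A ⊕ 0x9E = 0xF4.
P3: S = E(K, 0x9E) = 0x8A; 0x58 ⊕ 0x8A = 0xD2.
P4: S = E(K, 0x8A) = 0x7E; 0x96 ⊕ 0x7E = 0xE8.
P5: S = E(K, 0x7E) = 0xEA; 0xC2 ⊕ 0xEA = 0x28.
Blocks that differ from the original plaintext: P4.

P0 = 0x3A, P1 = 0x7B, P2 = 0xF4, P3 = 0xD2, P4 = 0xE8, P5 = 0x28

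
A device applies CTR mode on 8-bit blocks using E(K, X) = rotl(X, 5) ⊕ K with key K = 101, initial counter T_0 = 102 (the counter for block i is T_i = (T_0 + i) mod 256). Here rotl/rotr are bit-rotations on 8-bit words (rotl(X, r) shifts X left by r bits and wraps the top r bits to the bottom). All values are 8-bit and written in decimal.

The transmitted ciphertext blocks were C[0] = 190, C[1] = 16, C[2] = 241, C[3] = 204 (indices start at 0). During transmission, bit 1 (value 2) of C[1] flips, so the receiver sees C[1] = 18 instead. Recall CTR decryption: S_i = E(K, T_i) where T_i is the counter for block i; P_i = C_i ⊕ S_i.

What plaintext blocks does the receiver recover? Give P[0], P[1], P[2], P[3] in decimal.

P[0] = 23, P[1] = 155, P[2] = 153, P[3] = 132

Only C[1] changed, to 18. In CTR, a change in C_i flips the same bit in P_i only; the keystream is unaffected. Decrypting the received ciphertext:
P[0]: T = 102, S = E(K, T) = 169; 190 ⊕ 169 = 23.
P[1]: T = 103, S = E(K, T) = 137; 18 ⊕ 137 = 155.
P[2]: T = 104, S = E(K, T) = 104; 241 ⊕ 104 = 153.
P[3]: T = 105, S = E(K, T) = 72; 204 ⊕ 72 = 132.
Blocks that differ from the original plaintext: P[1].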